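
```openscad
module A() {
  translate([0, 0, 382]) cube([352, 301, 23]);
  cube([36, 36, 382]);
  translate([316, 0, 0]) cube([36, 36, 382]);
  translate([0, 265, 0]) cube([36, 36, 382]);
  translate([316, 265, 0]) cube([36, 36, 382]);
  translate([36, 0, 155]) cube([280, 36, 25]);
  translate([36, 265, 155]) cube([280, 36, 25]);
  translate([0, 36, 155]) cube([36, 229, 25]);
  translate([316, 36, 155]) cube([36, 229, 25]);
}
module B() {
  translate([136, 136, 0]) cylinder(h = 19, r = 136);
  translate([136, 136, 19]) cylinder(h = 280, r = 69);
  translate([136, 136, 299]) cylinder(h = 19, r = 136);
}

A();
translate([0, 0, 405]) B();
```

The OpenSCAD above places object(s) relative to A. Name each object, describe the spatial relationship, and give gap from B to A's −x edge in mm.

The spool's min-x is at 0; the stool's min-x is 0; gap = 0 mm.

A is a stool. B is a spool. The spool is on top of the stool. The gap from the spool to the stool's −x edge is 0 mm.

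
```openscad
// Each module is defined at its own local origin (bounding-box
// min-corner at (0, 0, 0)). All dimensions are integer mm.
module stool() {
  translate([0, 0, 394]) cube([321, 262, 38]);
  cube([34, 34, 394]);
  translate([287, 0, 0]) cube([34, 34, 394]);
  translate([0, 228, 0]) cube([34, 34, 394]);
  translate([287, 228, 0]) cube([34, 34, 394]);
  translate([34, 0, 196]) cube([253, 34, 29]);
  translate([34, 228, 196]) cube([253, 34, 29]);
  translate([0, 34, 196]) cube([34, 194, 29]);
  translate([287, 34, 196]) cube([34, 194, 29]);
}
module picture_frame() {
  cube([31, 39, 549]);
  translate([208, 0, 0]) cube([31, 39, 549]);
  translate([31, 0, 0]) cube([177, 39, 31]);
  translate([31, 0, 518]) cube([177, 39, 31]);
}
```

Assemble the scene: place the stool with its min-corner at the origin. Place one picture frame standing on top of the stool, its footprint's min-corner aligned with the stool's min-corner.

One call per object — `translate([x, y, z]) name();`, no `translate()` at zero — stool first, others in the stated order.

stool();
translate([0, 0, 432]) picture_frame();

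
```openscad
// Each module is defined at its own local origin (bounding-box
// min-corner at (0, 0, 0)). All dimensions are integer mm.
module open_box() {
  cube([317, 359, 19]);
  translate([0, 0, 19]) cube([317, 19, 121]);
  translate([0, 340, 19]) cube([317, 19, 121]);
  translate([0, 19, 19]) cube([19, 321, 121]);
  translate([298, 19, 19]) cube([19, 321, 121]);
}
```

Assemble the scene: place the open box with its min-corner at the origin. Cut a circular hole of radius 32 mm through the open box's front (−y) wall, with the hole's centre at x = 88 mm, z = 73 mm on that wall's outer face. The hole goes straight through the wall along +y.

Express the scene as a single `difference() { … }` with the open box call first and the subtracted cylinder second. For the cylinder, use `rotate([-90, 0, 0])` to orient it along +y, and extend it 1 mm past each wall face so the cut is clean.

difference() {
  open_box();
  translate([88, -1, 73]) rotate([-90, 0, 0]) cylinder(h = 21, r = 32);
}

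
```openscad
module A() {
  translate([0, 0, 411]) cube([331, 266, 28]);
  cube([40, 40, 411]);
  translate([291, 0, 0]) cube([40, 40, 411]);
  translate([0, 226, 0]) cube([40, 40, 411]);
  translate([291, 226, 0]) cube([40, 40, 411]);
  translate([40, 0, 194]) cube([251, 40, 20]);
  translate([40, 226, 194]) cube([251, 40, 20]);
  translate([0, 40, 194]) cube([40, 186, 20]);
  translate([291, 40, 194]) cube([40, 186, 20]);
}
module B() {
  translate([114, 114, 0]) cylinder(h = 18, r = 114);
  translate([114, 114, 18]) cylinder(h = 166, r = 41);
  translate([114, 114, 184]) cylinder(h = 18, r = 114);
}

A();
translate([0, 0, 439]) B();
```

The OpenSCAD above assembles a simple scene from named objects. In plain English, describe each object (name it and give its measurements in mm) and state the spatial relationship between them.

A is a four-legged stool. The seat is a 331×266×28 mm slab whose top surface is at z = 439 mm; four square legs, each 40×40 mm in cross-section, run from the floor (z = 0) to the underside of the seat, each flush with a corner of the seat. Four stretchers, 40 mm wide and 20 mm tall, connect adjacent legs with their undersides at z = 194 mm, each running between the inner faces of the legs it joins and aligned with the legs' outer faces on the other axis.

B is a spool: two coaxial disc flanges of radius 114 mm and thickness 18 mm, joined by a core cylinder of radius 41 mm and height 166 mm. The lower flange rests on z = 0 and the three cylinders share a vertical axis.

The spool is on top of the stool.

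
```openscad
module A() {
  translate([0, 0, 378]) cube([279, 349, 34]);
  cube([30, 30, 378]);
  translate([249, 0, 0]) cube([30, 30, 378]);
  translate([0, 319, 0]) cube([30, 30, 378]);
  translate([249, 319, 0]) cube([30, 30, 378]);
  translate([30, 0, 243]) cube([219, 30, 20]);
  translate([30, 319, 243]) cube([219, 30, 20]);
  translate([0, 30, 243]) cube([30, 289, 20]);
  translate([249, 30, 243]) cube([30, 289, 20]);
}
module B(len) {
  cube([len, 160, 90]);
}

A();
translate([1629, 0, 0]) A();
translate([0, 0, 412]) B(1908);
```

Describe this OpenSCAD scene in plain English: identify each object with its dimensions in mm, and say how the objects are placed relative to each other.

A is a simple wooden stool: a rectangular seat 279 mm (x) by 349 mm (y), 34 mm thick, top face at z = 412 mm, on four square legs, each 30×30 mm in cross-section. The legs rest on z = 0, each flush with a corner of the seat. Four stretchers, 30 mm wide and 20 mm tall, connect adjacent legs with their undersides at z = 243 mm, each running between the inner faces of the legs it joins and aligned with the legs' outer faces on the other axis.

B is a rectangular beam 1908 mm long (x), 160 mm deep (y), 90 mm thick (z).

The beam spans the tops of two stools placed 1350 mm apart, resting at z = 412 mm.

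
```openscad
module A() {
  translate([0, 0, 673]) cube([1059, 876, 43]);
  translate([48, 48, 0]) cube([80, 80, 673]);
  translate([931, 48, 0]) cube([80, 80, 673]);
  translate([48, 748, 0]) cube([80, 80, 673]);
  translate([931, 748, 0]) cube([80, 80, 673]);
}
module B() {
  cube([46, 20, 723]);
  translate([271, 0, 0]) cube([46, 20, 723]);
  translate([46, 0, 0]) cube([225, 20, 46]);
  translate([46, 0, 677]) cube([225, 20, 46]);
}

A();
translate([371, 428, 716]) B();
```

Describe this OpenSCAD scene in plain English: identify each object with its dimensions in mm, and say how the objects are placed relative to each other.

A is a table: top 1059 mm (x) × 876 mm (y), 43 mm thick, upper face at z = 716 mm, on four 80×80 mm square legs, each inset 48 mm from the nearest pair of top edges, running from z = 0 to the bottom of the top.

B is a picture frame with a 225×631 mm rectangular opening (x by z) and a uniform 46 mm border on every side. Frame depth is 20 mm along y. It is built from two vertical stiles running the full outside height and two horizontal rails spanning the gap between the stiles.

The picture frame is on top of the table, centred.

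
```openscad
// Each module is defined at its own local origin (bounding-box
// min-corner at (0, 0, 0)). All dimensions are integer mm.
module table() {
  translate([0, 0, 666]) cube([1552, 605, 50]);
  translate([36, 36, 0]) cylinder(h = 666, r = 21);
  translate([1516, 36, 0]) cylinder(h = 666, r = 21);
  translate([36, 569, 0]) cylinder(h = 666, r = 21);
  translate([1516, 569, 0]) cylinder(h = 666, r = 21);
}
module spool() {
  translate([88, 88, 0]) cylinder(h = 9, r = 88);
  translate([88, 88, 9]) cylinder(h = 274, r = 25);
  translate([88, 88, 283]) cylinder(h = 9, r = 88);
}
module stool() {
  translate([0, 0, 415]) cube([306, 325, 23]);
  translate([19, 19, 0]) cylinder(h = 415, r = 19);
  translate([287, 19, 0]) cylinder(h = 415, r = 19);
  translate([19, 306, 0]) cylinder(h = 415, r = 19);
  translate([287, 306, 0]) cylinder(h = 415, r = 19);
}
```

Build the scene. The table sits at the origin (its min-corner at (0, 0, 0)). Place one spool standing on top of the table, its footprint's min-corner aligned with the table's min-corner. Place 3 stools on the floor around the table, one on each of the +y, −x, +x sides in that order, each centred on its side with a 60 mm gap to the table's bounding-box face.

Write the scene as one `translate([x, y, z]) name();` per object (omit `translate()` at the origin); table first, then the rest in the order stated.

table();
translate([0, 0, 716]) spool();
translate([623, 665, 0]) stool();
translate([-366, 140, 0]) stool();
translate([1612, 140, 0]) stool();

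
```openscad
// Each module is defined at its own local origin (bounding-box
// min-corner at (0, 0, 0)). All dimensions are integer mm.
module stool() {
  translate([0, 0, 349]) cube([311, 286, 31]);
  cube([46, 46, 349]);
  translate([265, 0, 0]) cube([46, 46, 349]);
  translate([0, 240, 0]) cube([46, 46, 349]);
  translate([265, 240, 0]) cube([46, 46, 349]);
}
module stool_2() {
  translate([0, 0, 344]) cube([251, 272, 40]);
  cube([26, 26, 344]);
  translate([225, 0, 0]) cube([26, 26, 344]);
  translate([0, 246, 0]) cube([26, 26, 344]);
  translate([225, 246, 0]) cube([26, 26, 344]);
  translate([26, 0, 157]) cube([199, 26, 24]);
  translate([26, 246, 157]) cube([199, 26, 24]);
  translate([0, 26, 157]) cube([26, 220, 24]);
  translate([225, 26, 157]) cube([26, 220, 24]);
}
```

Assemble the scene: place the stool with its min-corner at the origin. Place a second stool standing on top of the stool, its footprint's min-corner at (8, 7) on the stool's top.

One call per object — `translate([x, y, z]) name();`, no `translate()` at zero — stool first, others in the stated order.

stool();
translate([8, 7, 380]) stool_2();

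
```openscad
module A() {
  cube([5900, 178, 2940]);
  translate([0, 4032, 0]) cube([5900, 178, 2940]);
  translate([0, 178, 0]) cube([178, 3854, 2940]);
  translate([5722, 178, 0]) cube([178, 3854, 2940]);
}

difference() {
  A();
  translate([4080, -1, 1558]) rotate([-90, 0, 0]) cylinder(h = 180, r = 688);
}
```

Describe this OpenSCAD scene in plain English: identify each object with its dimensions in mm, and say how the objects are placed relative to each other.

A is the wall frame of a small rectangular building: four walls, each 2940 mm tall and 178 mm thick, enclosing a footprint 5900 mm (x) by 4210 mm (y) outside-to-outside, with no floor or roof. The front and back walls (the −y and +y sides) span the full width; the two side walls fit between them.

The house frame has a circular hole of radius 688 mm through its front wall, centred at (x = 4080, z = 1558).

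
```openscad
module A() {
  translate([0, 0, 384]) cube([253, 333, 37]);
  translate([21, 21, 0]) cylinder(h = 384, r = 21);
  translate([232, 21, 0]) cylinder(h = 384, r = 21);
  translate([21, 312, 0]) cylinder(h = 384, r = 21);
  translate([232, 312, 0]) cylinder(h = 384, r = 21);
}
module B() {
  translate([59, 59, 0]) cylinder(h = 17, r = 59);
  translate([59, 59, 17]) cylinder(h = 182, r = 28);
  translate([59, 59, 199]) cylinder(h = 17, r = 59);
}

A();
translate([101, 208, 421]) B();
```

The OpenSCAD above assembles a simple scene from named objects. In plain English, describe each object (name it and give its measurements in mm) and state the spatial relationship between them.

A is a four-legged stool. The seat is a 253×333×37 mm slab whose top surface is at z = 421 mm; four round legs, each 42 mm in diameter, run from the floor (z = 0) to the underside of the seat, each leg's axis is inset half a diameter from the nearest pair of seat edges (so the leg's bounding box is flush with the corner).

B is a spool: two coaxial disc flanges of radius 59 mm and thickness 17 mm, joined by a core cylinder of radius 28 mm and height 182 mm. The lower flange rests on z = 0 and the three cylinders share a vertical axis.

The spool is on top of the stool.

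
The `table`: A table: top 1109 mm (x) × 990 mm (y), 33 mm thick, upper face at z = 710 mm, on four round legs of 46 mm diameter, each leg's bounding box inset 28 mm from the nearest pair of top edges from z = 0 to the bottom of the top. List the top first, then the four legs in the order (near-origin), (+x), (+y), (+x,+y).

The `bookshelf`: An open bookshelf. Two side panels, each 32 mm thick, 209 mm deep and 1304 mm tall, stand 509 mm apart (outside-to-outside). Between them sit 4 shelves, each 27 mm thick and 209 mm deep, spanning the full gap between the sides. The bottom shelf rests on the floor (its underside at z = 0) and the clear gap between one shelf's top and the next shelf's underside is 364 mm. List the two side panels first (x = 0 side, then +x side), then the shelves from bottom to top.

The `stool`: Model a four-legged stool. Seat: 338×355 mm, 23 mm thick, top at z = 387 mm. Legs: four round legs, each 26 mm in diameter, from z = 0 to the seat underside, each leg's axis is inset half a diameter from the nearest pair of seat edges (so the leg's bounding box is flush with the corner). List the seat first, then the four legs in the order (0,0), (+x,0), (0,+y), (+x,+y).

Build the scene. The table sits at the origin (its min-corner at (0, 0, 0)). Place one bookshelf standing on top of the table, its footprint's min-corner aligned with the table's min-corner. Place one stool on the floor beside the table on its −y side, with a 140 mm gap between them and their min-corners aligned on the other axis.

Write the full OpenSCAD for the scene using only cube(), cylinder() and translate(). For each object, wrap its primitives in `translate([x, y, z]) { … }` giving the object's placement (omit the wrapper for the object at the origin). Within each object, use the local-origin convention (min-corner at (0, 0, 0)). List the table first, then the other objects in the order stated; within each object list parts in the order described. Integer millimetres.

translate([0, 0, 677]) cube([1109, 990, 33]);
translate([51, 51, 0]) cylinder(h = 677, r = 23);
translate([1058, 51, 0]) cylinder(h = 677, r = 23);
translate([51, 939, 0]) cylinder(h = 677, r = 23);
translate([1058, 939, 0]) cylinder(h = 677, r = 23);
translate([0, 0, 710]) {
  cube([32, 209, 1304]);
  translate([477, 0, 0]) cube([32, 209, 1304]);
  translate([32, 0, 0]) cube([445, 209, 27]);
  translate([32, 0, 391]) cube([445, 209, 27]);
  translate([32, 0, 782]) cube([445, 209, 27]);
  translate([32, 0, 1173]) cube([445, 209, 27]);
}
translate([0, -495, 0]) {
  translate([0, 0, 364]) cube([338, 355, 23]);
  translate([13, 13, 0]) cylinder(h = 364, r = 13);
  translate([325, 13, 0]) cylinder(h = 364, r = 13);
  translate([13, 342, 0]) cylinder(h = 364, r = 13);
  translate([325, 342, 0]) cylinder(h = 364, r = 13);
}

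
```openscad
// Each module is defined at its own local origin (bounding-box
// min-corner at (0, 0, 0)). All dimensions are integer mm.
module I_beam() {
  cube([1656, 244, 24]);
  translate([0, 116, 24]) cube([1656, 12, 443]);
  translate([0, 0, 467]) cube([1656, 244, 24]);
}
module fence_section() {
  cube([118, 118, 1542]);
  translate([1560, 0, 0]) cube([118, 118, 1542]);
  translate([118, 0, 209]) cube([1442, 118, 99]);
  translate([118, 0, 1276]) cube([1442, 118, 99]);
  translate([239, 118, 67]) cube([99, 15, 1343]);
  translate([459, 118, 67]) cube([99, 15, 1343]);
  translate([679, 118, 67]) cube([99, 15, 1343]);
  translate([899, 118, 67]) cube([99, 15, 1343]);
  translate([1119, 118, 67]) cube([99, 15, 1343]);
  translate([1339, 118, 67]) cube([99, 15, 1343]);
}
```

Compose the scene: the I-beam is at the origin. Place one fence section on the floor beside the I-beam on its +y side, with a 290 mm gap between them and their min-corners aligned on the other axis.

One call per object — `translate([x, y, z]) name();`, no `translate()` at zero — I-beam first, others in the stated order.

I_beam();
translate([0, 534, 0]) fence_section();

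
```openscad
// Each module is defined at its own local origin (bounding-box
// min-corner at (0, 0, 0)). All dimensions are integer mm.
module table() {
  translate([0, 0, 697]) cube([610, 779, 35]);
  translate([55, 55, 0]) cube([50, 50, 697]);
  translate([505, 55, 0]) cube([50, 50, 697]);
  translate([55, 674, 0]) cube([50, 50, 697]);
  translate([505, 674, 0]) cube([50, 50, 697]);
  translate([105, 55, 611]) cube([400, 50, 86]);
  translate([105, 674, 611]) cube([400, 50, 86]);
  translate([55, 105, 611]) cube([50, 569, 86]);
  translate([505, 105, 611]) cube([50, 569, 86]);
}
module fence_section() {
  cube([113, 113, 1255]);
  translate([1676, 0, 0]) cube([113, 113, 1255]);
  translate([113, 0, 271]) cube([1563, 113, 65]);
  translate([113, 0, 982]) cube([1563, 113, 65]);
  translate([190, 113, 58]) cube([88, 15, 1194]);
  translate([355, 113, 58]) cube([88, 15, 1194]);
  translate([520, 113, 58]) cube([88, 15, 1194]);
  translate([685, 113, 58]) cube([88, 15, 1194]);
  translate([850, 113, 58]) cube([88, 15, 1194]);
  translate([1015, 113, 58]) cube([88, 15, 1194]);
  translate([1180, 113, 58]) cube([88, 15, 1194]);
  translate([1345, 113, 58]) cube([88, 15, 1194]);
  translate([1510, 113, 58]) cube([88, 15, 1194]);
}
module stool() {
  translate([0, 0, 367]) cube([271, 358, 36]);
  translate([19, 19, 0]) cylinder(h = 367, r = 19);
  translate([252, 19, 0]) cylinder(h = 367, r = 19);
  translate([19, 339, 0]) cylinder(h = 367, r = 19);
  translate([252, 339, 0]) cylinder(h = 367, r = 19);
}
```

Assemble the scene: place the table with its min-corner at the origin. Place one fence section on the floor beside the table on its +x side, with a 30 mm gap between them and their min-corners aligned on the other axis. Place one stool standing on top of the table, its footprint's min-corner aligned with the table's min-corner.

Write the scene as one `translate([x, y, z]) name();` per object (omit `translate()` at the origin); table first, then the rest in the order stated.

table();
translate([640, 0, 0]) fence_section();
translate([0, 0, 732]) stool();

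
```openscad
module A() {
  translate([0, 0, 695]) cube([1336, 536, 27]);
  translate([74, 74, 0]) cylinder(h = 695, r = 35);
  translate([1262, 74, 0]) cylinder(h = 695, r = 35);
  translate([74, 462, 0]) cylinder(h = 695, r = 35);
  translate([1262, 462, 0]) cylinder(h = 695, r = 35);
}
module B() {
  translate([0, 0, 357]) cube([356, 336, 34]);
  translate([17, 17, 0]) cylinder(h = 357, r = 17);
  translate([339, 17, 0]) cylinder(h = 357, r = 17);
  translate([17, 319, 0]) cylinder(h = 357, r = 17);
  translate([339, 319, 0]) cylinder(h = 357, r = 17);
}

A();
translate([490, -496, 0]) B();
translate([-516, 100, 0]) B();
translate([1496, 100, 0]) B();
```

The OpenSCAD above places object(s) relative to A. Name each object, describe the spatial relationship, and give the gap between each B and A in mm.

Each stool's nearest face is 160 mm from the table's bounding box.

A is a table. B is a stool. Three stools sit around the table at the −y, −x, +x sides. The gap between each stool and the table is 160 mm.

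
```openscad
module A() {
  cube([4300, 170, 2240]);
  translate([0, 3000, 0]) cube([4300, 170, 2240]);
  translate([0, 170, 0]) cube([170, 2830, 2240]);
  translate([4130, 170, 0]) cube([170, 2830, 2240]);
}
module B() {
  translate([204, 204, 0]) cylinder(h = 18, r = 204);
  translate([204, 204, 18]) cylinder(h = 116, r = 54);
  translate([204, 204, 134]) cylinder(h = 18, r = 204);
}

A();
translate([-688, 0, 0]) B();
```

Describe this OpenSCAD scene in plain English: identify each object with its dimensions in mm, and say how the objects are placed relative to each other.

A is a box-shaped house frame (walls only): outside footprint 4300×3170 mm, wall height 2240 mm, wall thickness 170 mm. The two y-facing walls run the full x-width; the two x-facing walls fit between the inner faces of the y-facing walls.

B is a spool: two coaxial disc flanges of radius 204 mm and thickness 18 mm, joined by a core cylinder of radius 54 mm and height 116 mm. The lower flange rests on z = 0 and the three cylinders share a vertical axis.

The spool is on the floor beside the house frame on its −x side.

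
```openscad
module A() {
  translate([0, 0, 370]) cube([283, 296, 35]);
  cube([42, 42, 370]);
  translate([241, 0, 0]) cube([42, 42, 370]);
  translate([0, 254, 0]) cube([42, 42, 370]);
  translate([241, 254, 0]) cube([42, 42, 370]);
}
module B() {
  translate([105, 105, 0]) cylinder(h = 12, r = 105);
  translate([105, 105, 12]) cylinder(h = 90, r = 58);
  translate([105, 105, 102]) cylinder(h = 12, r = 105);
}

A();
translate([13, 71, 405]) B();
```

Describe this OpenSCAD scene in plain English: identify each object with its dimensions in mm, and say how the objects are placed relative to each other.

A is a four-legged stool. The seat is 283×296 mm, 35 mm thick, top at z = 405 mm. It stands on four square legs, each 42×42 mm in cross-section, from z = 0 to the seat underside, each flush with a corner of the seat.

B is a spool: two coaxial disc flanges of radius 105 mm and thickness 12 mm, joined by a core cylinder of radius 58 mm and height 90 mm. The lower flange rests on z = 0 and the three cylinders share a vertical axis.

The spool is on top of the stool.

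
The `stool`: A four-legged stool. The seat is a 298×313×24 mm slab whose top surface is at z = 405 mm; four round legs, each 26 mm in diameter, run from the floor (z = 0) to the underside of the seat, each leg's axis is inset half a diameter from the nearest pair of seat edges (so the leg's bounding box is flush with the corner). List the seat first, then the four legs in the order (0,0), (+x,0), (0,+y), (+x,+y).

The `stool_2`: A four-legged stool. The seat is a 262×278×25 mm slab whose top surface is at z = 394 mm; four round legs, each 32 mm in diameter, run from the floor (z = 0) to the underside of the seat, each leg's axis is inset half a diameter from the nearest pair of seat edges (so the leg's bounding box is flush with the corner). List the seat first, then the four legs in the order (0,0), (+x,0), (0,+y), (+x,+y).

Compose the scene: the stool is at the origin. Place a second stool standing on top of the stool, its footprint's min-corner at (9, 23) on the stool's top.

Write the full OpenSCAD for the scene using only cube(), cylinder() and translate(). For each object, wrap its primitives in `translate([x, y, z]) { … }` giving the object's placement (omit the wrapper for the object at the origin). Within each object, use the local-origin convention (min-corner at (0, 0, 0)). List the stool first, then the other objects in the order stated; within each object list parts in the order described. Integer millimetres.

translate([0, 0, 381]) cube([298, 313, 24]);
translate([13, 13, 0]) cylinder(h = 381, r = 13);
translate([285, 13, 0]) cylinder(h = 381, r = 13);
translate([13, 300, 0]) cylinder(h = 381, r = 13);
translate([285, 300, 0]) cylinder(h = 381, r = 13);
translate([9, 23, 405]) {
  translate([0, 0, 369]) cube([262, 278, 25]);
  translate([16, 16, 0]) cylinder(h = 369, r = 16);
  translate([246, 16, 0]) cylinder(h = 369, r = 16);
  translate([16, 262, 0]) cylinder(h = 369, r = 16);
  translate([246, 262, 0]) cylinder(h = 369, r = 16);
}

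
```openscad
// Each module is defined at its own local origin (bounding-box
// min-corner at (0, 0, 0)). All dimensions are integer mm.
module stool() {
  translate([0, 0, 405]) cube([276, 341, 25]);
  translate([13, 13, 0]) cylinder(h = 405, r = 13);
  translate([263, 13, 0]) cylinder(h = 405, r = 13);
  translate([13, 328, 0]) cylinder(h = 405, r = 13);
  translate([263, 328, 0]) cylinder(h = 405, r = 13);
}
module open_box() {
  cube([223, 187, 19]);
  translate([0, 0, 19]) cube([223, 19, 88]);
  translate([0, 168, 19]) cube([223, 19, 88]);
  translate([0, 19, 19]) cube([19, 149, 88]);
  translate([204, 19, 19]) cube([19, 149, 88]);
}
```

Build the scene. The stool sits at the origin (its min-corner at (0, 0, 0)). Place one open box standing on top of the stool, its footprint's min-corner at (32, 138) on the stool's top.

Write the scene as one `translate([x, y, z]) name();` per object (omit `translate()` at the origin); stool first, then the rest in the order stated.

stool();
translate([32, 138, 430]) open_box();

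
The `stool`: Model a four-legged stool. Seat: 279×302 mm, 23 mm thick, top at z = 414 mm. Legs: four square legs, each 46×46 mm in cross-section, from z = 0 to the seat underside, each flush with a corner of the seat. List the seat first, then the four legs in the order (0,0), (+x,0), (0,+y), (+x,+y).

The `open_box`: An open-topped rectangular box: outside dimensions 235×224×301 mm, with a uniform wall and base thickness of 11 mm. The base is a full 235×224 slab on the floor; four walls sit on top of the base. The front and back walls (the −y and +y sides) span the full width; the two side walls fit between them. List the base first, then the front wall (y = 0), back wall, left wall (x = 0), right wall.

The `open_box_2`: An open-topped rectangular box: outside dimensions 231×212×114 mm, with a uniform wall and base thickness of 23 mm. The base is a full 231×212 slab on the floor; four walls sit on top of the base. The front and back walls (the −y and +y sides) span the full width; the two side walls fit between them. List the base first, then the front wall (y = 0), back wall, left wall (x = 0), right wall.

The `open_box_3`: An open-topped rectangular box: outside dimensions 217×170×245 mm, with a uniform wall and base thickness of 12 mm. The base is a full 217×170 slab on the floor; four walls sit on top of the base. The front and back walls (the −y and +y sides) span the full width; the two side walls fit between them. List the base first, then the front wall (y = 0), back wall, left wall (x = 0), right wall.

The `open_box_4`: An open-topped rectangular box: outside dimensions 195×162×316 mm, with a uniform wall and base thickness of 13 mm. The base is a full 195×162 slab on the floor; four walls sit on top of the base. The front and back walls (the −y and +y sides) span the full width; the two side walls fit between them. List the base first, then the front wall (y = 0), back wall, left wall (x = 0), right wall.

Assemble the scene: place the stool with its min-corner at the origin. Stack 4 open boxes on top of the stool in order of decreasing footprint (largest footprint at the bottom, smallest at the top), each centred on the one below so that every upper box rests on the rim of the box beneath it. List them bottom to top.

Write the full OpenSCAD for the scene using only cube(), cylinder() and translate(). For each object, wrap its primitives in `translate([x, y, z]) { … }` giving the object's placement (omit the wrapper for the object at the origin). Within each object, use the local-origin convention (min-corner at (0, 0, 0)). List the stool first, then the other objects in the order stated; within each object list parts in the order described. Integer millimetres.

translate([0, 0, 391]) cube([279, 302, 23]);
cube([46, 46, 391]);
translate([233, 0, 0]) cube([46, 46, 391]);
translate([0, 256, 0]) cube([46, 46, 391]);
translate([233, 256, 0]) cube([46, 46, 391]);
translate([22, 39, 414]) {
  cube([235, 224, 11]);
  translate([0, 0, 11]) cube([235, 11, 290]);
  translate([0, 213, 11]) cube([235, 11, 290]);
  translate([0, 11, 11]) cube([11, 202, 290]);
  translate([224, 11, 11]) cube([11, 202, 290]);
}
translate([24, 45, 715]) {
  cube([231, 212, 23]);
  translate([0, 0, 23]) cube([231, 23, 91]);
  translate([0, 189, 23]) cube([231, 23, 91]);
  translate([0, 23, 23]) cube([23, 166, 91]);
  translate([208, 23, 23]) cube([23, 166, 91]);
}
translate([31, 66, 829]) {
  cube([217, 170, 12]);
  translate([0, 0, 12]) cube([217, 12, 233]);
  translate([0, 158, 12]) cube([217, 12, 233]);
  translate([0, 12, 12]) cube([12, 146, 233]);
  translate([205, 12, 12]) cube([12, 146, 233]);
}
translate([42, 70, 1074]) {
  cube([195, 162, 13]);
  translate([0, 0, 13]) cube([195, 13, 303]);
  translate([0, 149, 13]) cube([195, 13, 303]);
  translate([0, 13, 13]) cube([13, 136, 303]);
  translate([182, 13, 13]) cube([13, 136, 303]);
}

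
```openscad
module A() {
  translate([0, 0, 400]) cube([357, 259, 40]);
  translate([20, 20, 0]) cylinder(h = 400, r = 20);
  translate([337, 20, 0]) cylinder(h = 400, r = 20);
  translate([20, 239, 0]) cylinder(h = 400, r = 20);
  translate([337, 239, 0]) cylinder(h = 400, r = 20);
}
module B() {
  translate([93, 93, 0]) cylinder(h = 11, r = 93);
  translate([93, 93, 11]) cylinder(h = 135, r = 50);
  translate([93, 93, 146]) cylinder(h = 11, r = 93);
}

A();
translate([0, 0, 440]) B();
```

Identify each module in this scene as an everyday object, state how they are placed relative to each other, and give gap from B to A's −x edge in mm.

The spool's min-x is at 0; the stool's min-x is 0; gap = 0 mm.

A is a stool. B is a spool. The spool is on top of the stool. The gap from the spool to the stool's −x edge is 0 mm.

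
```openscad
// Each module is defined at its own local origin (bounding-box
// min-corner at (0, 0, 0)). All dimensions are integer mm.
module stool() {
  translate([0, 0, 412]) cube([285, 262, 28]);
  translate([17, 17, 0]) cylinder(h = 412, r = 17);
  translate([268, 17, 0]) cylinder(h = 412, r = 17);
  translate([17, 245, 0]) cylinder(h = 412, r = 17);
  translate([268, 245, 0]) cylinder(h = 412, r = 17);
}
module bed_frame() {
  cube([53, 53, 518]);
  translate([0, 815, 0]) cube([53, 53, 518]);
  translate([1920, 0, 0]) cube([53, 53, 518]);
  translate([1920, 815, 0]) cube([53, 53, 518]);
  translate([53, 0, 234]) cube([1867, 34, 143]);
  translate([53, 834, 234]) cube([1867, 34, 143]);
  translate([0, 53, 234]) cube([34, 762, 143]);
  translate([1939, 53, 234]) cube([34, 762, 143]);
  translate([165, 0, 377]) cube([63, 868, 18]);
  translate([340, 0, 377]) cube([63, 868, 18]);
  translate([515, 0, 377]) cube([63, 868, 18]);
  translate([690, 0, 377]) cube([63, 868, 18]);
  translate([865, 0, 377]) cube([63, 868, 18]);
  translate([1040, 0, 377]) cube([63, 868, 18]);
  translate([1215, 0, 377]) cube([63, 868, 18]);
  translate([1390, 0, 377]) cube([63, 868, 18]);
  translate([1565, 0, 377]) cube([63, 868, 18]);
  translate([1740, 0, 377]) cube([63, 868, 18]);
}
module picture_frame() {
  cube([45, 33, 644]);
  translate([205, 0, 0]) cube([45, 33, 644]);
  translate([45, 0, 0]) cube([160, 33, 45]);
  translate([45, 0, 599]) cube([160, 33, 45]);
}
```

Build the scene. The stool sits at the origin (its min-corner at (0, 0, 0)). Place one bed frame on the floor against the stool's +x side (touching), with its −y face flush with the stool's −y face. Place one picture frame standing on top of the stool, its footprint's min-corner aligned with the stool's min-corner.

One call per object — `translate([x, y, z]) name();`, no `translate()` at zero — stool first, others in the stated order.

stool();
translate([285, 0, 0]) bed_frame();
translate([0, 0, 440]) picture_frame();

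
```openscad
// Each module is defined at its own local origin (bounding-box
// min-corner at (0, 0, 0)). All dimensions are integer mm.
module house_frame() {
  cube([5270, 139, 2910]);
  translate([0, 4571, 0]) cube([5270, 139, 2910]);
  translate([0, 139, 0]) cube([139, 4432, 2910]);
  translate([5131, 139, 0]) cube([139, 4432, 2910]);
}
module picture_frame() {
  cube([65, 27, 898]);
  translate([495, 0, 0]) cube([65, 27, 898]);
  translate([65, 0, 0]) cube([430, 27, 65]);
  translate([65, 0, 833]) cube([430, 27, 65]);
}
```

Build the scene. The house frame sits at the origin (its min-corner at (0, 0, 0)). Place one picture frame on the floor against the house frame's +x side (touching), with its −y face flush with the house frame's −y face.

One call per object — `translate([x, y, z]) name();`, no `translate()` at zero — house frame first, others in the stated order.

house_frame();
translate([5270, 0, 0]) picture_frame();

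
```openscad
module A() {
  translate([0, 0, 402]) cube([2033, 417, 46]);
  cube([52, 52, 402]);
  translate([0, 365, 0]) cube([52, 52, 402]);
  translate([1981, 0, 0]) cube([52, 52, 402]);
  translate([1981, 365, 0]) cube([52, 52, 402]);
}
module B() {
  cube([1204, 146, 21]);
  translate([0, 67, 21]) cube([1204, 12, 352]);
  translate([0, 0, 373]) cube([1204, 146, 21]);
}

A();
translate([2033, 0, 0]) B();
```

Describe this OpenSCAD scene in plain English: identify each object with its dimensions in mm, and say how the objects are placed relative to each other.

A is a long wooden bench with a 2033 mm (x) × 417 mm (y) seat, 46 mm thick, its top surface 448 mm above the floor. Four 52 mm square legs at the seat corners, flush with the edges, run from z = 0 to the seat underside.

B is an I-beam lying along x, 1204 mm long. Overall section height 394 mm. Two flanges 146 mm wide (y) and 21 mm thick, one on the floor and one at the top; a web 12 mm thick runs between them, centred on the flange width.

The I-beam is against the bench's +x side, with their −y faces flush.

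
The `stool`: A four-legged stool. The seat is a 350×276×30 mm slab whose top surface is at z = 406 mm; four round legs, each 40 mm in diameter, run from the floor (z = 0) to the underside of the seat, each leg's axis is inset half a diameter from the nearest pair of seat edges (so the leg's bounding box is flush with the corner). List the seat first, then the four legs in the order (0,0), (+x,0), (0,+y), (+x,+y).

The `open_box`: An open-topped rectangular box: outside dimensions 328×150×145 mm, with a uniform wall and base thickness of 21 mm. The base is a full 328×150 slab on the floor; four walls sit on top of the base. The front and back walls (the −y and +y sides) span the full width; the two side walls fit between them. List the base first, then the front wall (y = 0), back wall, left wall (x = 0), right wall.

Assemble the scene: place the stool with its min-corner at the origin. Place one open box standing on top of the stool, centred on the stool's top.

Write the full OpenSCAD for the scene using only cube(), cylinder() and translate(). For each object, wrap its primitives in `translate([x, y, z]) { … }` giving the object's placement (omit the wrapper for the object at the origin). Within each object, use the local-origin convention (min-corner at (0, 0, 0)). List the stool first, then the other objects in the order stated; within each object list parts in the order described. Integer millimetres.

translate([0, 0, 376]) cube([350, 276, 30]);
translate([20, 20, 0]) cylinder(h = 376, r = 20);
translate([330, 20, 0]) cylinder(h = 376, r = 20);
translate([20, 256, 0]) cylinder(h = 376, r = 20);
translate([330, 256, 0]) cylinder(h = 376, r = 20);
translate([11, 63, 406]) {
  cube([328, 150, 21]);
  translate([0, 0, 21]) cube([328, 21, 124]);
  translate([0, 129, 21]) cube([328, 21, 124]);
  translate([0, 21, 21]) cube([21, 108, 124]);
  translate([307, 21, 21]) cube([21, 108, 124]);
}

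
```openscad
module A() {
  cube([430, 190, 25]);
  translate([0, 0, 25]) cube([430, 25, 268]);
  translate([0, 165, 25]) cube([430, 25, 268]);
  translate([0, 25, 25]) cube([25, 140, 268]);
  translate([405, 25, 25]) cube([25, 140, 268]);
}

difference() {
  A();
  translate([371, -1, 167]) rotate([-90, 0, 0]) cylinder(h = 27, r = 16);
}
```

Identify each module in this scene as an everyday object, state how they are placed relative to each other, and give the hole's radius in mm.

A is an open box. The open box has a circular hole through its front wall. The hole's radius is 16 mm.

The subtracted cylinder has r = 16 mm.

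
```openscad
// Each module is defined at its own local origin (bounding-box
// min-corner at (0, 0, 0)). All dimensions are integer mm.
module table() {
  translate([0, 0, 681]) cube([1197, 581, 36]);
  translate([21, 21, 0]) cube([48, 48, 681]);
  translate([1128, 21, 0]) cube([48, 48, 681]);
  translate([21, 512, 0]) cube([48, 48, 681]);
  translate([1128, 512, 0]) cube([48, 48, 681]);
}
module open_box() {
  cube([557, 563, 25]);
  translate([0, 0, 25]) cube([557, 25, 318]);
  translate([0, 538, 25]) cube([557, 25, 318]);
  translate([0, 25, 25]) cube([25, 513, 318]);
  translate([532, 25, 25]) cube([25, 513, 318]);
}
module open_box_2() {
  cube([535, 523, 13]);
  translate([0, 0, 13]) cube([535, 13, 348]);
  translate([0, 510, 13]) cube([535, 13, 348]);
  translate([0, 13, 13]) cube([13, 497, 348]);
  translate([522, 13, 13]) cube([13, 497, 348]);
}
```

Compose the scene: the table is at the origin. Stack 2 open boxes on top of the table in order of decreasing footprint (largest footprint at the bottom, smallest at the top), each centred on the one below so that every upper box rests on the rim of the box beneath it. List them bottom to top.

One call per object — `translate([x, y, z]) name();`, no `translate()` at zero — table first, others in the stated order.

table();
translate([320, 9, 717]) open_box();
translate([331, 29, 1060]) open_box_2();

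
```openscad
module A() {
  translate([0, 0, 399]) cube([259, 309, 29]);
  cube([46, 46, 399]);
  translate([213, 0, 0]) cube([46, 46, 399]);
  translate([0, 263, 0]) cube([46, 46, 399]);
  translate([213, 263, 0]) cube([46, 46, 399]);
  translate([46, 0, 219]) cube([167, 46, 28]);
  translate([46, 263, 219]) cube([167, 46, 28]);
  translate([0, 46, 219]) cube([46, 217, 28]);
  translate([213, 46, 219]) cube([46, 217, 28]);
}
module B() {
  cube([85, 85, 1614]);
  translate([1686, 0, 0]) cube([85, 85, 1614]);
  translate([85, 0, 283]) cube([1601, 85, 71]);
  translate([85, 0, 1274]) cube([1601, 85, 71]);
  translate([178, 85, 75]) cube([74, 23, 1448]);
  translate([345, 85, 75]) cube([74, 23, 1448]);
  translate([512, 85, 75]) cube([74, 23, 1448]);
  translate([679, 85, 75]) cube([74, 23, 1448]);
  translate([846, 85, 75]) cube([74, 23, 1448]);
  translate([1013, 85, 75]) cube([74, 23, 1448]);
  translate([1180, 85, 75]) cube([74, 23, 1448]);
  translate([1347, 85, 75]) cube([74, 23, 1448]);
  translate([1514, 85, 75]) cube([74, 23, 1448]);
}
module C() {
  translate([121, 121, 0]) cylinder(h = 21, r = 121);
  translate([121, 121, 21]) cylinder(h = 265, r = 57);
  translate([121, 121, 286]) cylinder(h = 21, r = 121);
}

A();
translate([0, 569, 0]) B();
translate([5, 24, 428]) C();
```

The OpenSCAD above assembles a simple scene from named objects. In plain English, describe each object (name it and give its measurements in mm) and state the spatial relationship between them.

A is a four-legged stool. The seat is 259×309 mm, 29 mm thick, top at z = 428 mm. It stands on four square legs, each 46×46 mm in cross-section, from z = 0 to the seat underside, each flush with a corner of the seat. Four stretchers, 46 mm wide and 28 mm tall, connect adjacent legs with their undersides at z = 219 mm, each running between the inner faces of the legs it joins and aligned with the legs' outer faces on the other axis.

B is a fence section. Two 85×85 mm posts, 1614 mm tall, stand on the floor with a clear span of 1601 mm between their inner faces. Two horizontal rails of 85×71 mm section span the gap between the posts with their undersides at z = 283 mm and z = 1274 mm, flush with the posts' −y face. 9 pickets, each 74 mm wide, 23 mm thick and 1448 mm tall, are fixed to the +y face of the rails with their bottoms at z = 75 mm, evenly spaced across the span with equal gaps (rounded down to the nearest mm) at the −x end and between each pair — any rounding remainder accumulates at the +x end.

C is a spool: two coaxial disc flanges of radius 121 mm and thickness 21 mm, joined by a core cylinder of radius 57 mm and height 265 mm. The lower flange rests on z = 0 and the three cylinders share a vertical axis.

The fence section is on the floor beside the stool on its +y side. The spool is on top of the stool.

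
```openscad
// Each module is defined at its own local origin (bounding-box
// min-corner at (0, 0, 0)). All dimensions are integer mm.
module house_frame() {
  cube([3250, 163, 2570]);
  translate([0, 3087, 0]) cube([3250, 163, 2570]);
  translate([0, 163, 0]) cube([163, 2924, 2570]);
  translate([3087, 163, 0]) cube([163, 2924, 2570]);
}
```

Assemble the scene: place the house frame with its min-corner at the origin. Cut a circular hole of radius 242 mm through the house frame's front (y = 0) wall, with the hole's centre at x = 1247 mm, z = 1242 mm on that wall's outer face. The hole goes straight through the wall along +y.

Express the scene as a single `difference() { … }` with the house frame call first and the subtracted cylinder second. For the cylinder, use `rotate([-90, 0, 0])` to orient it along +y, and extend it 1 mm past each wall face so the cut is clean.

difference() {
  house_frame();
  translate([1247, -1, 1242]) rotate([-90, 0, 0]) cylinder(h = 165, r = 242);
}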